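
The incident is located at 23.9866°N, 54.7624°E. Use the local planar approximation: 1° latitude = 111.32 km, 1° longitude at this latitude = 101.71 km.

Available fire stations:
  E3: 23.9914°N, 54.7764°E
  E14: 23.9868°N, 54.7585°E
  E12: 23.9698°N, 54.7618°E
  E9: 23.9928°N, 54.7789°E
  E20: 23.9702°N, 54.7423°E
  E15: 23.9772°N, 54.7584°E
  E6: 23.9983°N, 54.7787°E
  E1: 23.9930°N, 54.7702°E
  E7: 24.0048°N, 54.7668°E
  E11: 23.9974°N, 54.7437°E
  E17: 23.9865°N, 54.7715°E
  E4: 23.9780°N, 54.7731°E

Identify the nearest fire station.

E14

Distances from 23.9866°N, 54.7624°E:
E3: 1.5209 km
E14: 0.3973 km
E12: 1.8712 km
E9: 1.8146 km
E20: 2.7409 km
E15: 1.1227 km
E6: 2.1083 km
E1: 1.0663 km
E7: 2.0749 km
E11: 2.2501 km
E17: 0.9256 km
E4: 1.4495 km
Minimum: E14 at 0.3973 km.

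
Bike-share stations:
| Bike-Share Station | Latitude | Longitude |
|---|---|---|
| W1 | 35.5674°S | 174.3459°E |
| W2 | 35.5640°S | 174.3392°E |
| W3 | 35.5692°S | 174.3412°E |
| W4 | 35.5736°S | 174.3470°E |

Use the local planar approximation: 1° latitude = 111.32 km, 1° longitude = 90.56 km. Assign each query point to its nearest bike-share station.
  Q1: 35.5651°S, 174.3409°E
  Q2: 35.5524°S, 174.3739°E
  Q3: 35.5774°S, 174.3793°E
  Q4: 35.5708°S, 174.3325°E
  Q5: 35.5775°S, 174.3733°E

Q1→W2; Q2→W1; Q3→W4; Q4→W3; Q5→W4

Q1 at 35.5651°S, 174.3409°E:
  W1: √((-0.0023·111.32)² + (0.0050·90.56)²) = √(0.065554 + 0.205028) = 0.5202 km
  W2: √((0.0011·111.32)² + (-0.0017·90.56)²) = √(0.014994 + 0.023701) = 0.1967 km
  W3: √((-0.0041·111.32)² + (0.0003·90.56)²) = √(0.208312 + 0.000738) = 0.4572 km
  W4: √((-0.0085·111.32)² + (0.0061·90.56)²) = √(0.895332 + 0.305163) = 1.0957 km
  → nearest: W2 (0.1967 km)
Q2 at 35.5524°S, 174.3739°E:
  W1: √((-0.0150·111.32)² + (-0.0280·90.56)²) = √(2.788232 + 6.429673) = 3.0361 km
  W2: √((-0.0116·111.32)² + (-0.0347·90.56)²) = √(1.667487 + 9.874879) = 3.3974 km
  W3: √((-0.0168·111.32)² + (-0.0327·90.56)²) = √(3.497558 + 8.769369) = 3.5024 km
  W4: √((-0.0212·111.32)² + (-0.0269·90.56)²) = √(5.569524 + 5.934408) = 3.3917 km
  → nearest: W1 (3.0361 km)
Q3 at 35.5774°S, 174.3793°E:
  W1: √((0.0100·111.32)² + (-0.0334·90.56)²) = √(1.239214 + 9.148834) = 3.2230 km
  W2: √((0.0134·111.32)² + (-0.0401·90.56)²) = √(2.225133 + 13.187473) = 3.9259 km
  W3: √((0.0082·111.32)² + (-0.0381·90.56)²) = √(0.833248 + 11.904819) = 3.5690 km
  W4: √((0.0038·111.32)² + (-0.0323·90.56)²) = √(0.178943 + 8.556140) = 2.9555 km
  → nearest: W4 (2.9555 km)
Q4 at 35.5708°S, 174.3325°E:
  W1: √((0.0034·111.32)² + (0.0134·90.56)²) = √(0.143253 + 1.472592) = 1.2712 km
  W2: √((0.0068·111.32)² + (0.0067·90.56)²) = √(0.573013 + 0.368148) = 0.9701 km
  W3: √((0.0016·111.32)² + (0.0087·90.56)²) = √(0.031724 + 0.620742) = 0.8078 km
  W4: √((-0.0028·111.32)² + (0.0145·90.56)²) = √(0.097154 + 1.724284) = 1.3496 km
  → nearest: W3 (0.8078 km)
Q5 at 35.5775°S, 174.3733°E:
  W1: √((0.0101·111.32)² + (-0.0274·90.56)²) = √(1.264122 + 6.157068) = 2.7242 km
  W2: √((0.0135·111.32)² + (-0.0341·90.56)²) = √(2.258468 + 9.536337) = 3.4344 km
  W3: √((0.0083·111.32)² + (-0.0321·90.56)²) = √(0.853695 + 8.450509) = 3.0503 km
  W4: √((0.0039·111.32)² + (-0.0263·90.56)²) = √(0.188484 + 5.672628) = 2.4210 km
  → nearest: W4 (2.4210 km)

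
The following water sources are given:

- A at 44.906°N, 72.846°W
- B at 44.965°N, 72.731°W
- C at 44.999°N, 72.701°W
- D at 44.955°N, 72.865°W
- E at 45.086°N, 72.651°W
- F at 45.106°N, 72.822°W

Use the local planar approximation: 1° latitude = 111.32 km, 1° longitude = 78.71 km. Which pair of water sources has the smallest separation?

B and C

Pairwise distances:
B–C: √((0.034·111.32)² + (0.030·78.71)²) = √(14.32532 + 5.57574) = 4.461 km
A–D: √((0.049·111.32)² + (-0.019·78.71)²) = √(29.75353 + 2.23649) = 5.656 km
C–E: √((0.087·111.32)² + (0.050·78.71)²) = √(93.79613 + 15.48816) = 10.454 km
B–D: √((-0.010·111.32)² + (-0.134·78.71)²) = √(1.23921 + 111.24216) = 10.606 km
A–B: √((0.059·111.32)² + (0.115·78.71)²) = √(43.13705 + 81.93237) = 11.183 km
E–F: √((0.020·111.32)² + (-0.171·78.71)²) = √(4.95686 + 181.15572) = 13.642 km
C–D: √((-0.044·111.32)² + (-0.164·78.71)²) = √(23.99119 + 166.62782) = 13.806 km
B–E: √((0.121·111.32)² + (0.080·78.71)²) = √(181.43336 + 39.64969) = 14.869 km
C–F: √((0.107·111.32)² + (-0.121·78.71)²) = √(141.87764 + 90.70486) = 15.251 km
A–C: √((0.093·111.32)² + (0.145·78.71)²) = √(107.17964 + 130.25543) = 15.409 km
D–F: √((0.151·111.32)² + (0.043·78.71)²) = √(282.55324 + 11.45504) = 17.147 km
B–F: √((0.141·111.32)² + (-0.091·78.71)²) = √(246.36818 + 51.30298) = 17.253 km
D–E: √((0.131·111.32)² + (0.214·78.71)²) = √(212.66156 + 283.71831) = 22.280 km
A–F: √((0.200·111.32)² + (0.024·78.71)²) = √(495.68570 + 3.56847) = 22.344 km
A–E: √((0.180·111.32)² + (0.195·78.71)²) = √(401.50541 + 235.57492) = 25.240 km
Closest pair: B–C at 4.461 km.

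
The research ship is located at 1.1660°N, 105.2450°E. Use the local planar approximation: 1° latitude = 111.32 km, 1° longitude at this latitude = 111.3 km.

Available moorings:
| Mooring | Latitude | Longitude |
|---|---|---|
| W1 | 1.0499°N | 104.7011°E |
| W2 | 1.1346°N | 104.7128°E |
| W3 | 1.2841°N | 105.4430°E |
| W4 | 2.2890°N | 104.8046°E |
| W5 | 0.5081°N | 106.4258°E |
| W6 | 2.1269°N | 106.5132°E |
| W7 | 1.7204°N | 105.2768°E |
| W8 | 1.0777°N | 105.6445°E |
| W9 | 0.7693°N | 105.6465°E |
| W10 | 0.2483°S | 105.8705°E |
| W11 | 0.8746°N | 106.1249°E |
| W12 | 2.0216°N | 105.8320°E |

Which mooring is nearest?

W3

Distances from 1.1660°N, 105.2450°E:
W1: √((-0.1161·111.32)² + (-0.5439·111.3)²) = √(167.036290 + 3664.615771) = 61.9003 km
W2: √((-0.0314·111.32)² + (-0.5322·111.3)²) = √(12.218157 + 3508.650170) = 59.3369 km
W3: √((0.1181·111.32)² + (0.1980·111.3)²) = √(172.840769 + 485.646999) = 25.6610 km
W4: √((1.1230·111.32)² + (-0.4404·111.3)²) = √(15628.090153 + 2402.619233) = 134.2785 km
W5: √((-0.6579·111.32)² + (1.1808·111.3)²) = √(5363.720860 + 17272.015443) = 150.4518 km
W6: √((0.9609·111.32)² + (1.2682·111.3)²) = √(11442.022096 + 19923.508818) = 177.1032 km
W7: √((0.5544·111.32)² + (0.0318·111.3)²) = √(3808.840957 + 12.526928) = 61.8172 km
W8: √((-0.0883·111.32)² + (0.3995·111.3)²) = √(96.620171 + 1977.078421) = 45.5379 km
W9: √((-0.3967·111.32)² + (0.4015·111.3)²) = √(1950.162478 + 1996.923500) = 62.8258 km
W10: √((-1.4143·111.32)² + (0.6255·111.3)²) = √(24787.314555 + 4846.686809) = 172.1453 km
W11: √((-0.2914·111.32)² + (0.8799·111.3)²) = √(1052.265884 + 9590.847026) = 103.1655 km
W12: √((0.8556·111.32)² + (0.5870·111.3)²) = √(9071.684697 + 4268.413956) = 115.4993 km
Minimum: W3 at 25.6610 km.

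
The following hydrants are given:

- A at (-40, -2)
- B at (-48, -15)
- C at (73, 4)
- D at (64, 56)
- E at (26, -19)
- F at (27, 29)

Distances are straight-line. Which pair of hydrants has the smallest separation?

Pairwise distances:
A–B: 15.3
A–C: 113.2
A–D: 119.1
A–E: 68.2
A–F: 73.8
B–C: 122.5
B–D: 132.6
B–E: 74.1
B–F: 87.0
C–D: 52.8
C–E: 52.3
C–F: 52.4
D–E: 84.1
D–F: 45.8
E–F: 48.0
Closest pair: A–B at 15.3.

A and B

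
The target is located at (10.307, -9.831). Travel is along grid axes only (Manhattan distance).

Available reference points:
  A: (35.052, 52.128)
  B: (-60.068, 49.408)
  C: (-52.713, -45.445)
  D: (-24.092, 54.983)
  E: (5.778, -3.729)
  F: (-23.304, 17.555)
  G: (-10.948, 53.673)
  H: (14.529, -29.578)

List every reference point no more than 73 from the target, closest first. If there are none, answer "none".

E, H, F

Distances from (10.307, -9.831):
A: 86.704
B: 129.614
C: 98.634
D: 99.213
E: 10.631
F: 60.997
G: 84.759
H: 23.969
Threshold 73: E (10.631), H (23.969), F (60.997) are within range.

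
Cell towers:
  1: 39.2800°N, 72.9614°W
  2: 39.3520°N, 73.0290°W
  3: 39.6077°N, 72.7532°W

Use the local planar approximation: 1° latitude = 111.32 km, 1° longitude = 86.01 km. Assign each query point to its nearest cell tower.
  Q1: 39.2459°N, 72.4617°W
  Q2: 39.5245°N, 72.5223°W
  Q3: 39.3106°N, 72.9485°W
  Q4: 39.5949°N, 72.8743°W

Q1 at 39.2459°N, 72.4617°W:
  1: 43.1465 km
  2: 50.2026 km
  3: 47.4418 km
  → nearest: 1 (43.1465 km)
Q2 at 39.5245°N, 72.5223°W:
  1: 46.5527 km
  2: 47.6243 km
  3: 21.9132 km
  → nearest: 3 (21.9132 km)
Q3 at 39.3106°N, 72.9485°W:
  1: 3.5825 km
  2: 8.3174 km
  3: 37.0945 km
  → nearest: 1 (3.5825 km)
Q4 at 39.5949°N, 72.8743°W:
  1: 35.8462 km
  2: 30.1361 km
  3: 10.5128 km
  → nearest: 3 (10.5128 km)

Q1→1; Q2→3; Q3→1; Q4→3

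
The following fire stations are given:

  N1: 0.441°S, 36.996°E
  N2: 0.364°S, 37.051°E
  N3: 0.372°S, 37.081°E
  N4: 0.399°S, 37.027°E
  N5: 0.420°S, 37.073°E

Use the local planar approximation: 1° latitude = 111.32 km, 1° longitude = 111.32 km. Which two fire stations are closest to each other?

Pairwise distances:
N1–N2: √((0.077·111.32)² + (0.055·111.32)²) = √(73.47301 + 37.48623) = 10.534 km
N1–N3: √((0.069·111.32)² + (0.085·111.32)²) = √(58.99899 + 89.53323) = 12.187 km
N1–N4: √((0.042·111.32)² + (0.031·111.32)²) = √(21.85974 + 11.90885) = 5.811 km
N1–N5: √((0.021·111.32)² + (0.077·111.32)²) = √(5.46493 + 73.47301) = 8.885 km
N2–N3: √((-0.008·111.32)² + (0.030·111.32)²) = √(0.79310 + 11.15293) = 3.456 km
N2–N4: √((-0.035·111.32)² + (-0.024·111.32)²) = √(15.18037 + 7.13787) = 4.724 km
N2–N5: √((-0.056·111.32)² + (0.022·111.32)²) = √(38.86176 + 5.99780) = 6.698 km
N3–N4: √((-0.027·111.32)² + (-0.054·111.32)²) = √(9.03387 + 36.13549) = 6.721 km
N3–N5: √((-0.048·111.32)² + (-0.008·111.32)²) = √(28.55150 + 0.79310) = 5.417 km
N4–N5: √((-0.021·111.32)² + (0.046·111.32)²) = √(5.46493 + 26.22177) = 5.629 km
Closest pair: N2–N3 at 3.456 km.

N2 and N3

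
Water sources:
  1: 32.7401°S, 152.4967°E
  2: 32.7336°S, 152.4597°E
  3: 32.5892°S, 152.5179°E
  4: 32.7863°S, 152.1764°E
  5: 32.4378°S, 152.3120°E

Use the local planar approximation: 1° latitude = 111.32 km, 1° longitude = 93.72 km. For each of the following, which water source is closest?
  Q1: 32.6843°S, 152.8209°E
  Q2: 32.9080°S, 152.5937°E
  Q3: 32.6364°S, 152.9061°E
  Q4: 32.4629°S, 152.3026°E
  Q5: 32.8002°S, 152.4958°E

Q1→3; Q2→1; Q3→3; Q4→5; Q5→1

Q1 at 32.6843°S, 152.8209°E:
  1: 31.0125 km
  2: 34.2936 km
  3: 30.3063 km
  4: 61.4605 km
  5: 55.0246 km
  → nearest: 3 (30.3063 km)
Q2 at 32.9080°S, 152.5937°E:
  1: 20.7842 km
  2: 23.1220 km
  3: 36.1929 km
  4: 41.3894 km
  5: 58.6239 km
  → nearest: 1 (20.7842 km)
Q3 at 32.6364°S, 152.9061°E:
  1: 40.0679 km
  2: 43.2132 km
  3: 36.7596 km
  4: 70.3939 km
  5: 59.9077 km
  → nearest: 3 (36.7596 km)
Q4 at 32.4629°S, 152.3026°E:
  1: 35.8207 km
  2: 33.5389 km
  3: 24.5932 km
  4: 37.8940 km
  5: 2.9297 km
  → nearest: 5 (2.9297 km)
Q5 at 32.8002°S, 152.4958°E:
  1: 6.6909 km
  2: 8.1494 km
  3: 23.5797 km
  4: 29.9741 km
  5: 43.8661 km
  → nearest: 1 (6.6909 km)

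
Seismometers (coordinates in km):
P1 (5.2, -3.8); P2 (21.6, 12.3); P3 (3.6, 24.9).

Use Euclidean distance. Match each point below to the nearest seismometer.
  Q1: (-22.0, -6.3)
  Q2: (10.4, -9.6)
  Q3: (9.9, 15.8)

Q1 at (-22.0, -6.3):
  P1: √((27.2)² + (2.5)²) = √(739.840 + 6.250) = 27.3 km
  P2: √((43.6)² + (18.6)²) = √(1900.960 + 345.960) = 47.4 km
  P3: √((25.6)² + (31.2)²) = √(655.360 + 973.440) = 40.4 km
  → nearest: P1 (27.3 km)
Q2 at (10.4, -9.6):
  P1: √((-5.2)² + (5.8)²) = √(27.040 + 33.640) = 7.8 km
  P2: √((11.2)² + (21.9)²) = √(125.440 + 479.610) = 24.6 km
  P3: √((-6.8)² + (34.5)²) = √(46.240 + 1190.250) = 35.2 km
  → nearest: P1 (7.8 km)
Q3 at (9.9, 15.8):
  P1: √((-4.7)² + (-19.6)²) = √(22.090 + 384.160) = 20.2 km
  P2: √((11.7)² + (-3.5)²) = √(136.890 + 12.250) = 12.2 km
  P3: √((-6.3)² + (9.1)²) = √(39.690 + 82.810) = 11.1 km
  → nearest: P3 (11.1 km)

Q1→P1; Q2→P1; Q3→P3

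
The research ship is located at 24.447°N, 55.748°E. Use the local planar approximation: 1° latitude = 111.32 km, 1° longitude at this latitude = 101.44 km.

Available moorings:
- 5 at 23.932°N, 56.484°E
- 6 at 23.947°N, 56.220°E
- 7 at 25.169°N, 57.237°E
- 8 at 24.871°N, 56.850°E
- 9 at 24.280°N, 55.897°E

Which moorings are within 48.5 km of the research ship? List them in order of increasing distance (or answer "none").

Distances from 24.447°N, 55.748°E:
5: √((-0.515·111.32)² + (0.736·101.44)²) = √(3286.70597 + 5574.09171) = 94.132 km
6: √((-0.500·111.32)² + (0.472·101.44)²) = √(3098.03560 + 2292.46376) = 73.420 km
7: √((0.722·111.32)² + (1.489·101.44)²) = √(6459.82556 + 22814.33827) = 171.097 km
8: √((0.424·111.32)² + (1.102·101.44)²) = √(2227.80979 + 12496.30654) = 121.343 km
9: √((-0.167·111.32)² + (0.149·101.44)²) = √(345.60446 + 228.44992) = 23.959 km
Threshold 48.5 km: 9 (23.959 km) is within range.

9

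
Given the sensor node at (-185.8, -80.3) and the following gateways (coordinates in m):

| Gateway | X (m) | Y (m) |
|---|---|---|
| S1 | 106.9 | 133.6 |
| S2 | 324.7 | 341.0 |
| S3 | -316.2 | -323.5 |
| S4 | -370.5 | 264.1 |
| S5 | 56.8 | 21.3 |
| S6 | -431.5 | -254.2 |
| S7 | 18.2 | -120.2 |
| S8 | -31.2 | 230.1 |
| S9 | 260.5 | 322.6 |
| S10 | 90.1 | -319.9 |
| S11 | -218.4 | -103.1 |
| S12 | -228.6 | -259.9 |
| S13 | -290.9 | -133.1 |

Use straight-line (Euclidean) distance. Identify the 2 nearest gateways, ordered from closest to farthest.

Distances from (-185.8, -80.3):
S1: 362.5 m
S2: 661.9 m
S3: 276.0 m
S4: 390.8 m
S5: 263.0 m
S6: 301.0 m
S7: 207.9 m
S8: 346.8 m
S9: 601.3 m
S10: 365.4 m
S11: 39.8 m
S12: 184.6 m
S13: 117.6 m
Sorted: S11 (39.8 m) < S13 (117.6 m) < S12 (184.6 m) < S7 (207.9 m) < …

S11, S13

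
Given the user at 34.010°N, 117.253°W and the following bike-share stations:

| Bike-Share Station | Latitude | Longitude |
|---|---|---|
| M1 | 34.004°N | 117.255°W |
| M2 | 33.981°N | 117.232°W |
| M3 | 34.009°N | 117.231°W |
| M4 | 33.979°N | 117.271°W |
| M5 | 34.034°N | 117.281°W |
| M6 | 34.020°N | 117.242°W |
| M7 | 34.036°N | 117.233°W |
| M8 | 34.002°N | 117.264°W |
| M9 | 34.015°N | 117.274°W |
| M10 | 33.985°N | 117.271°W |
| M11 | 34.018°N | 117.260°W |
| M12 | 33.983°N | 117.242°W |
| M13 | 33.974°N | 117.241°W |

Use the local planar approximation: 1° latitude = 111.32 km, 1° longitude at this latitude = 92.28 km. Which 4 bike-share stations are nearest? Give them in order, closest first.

M1, M11, M8, M6

Distances from 34.010°N, 117.253°W:
M1: √((-0.006·111.32)² + (-0.002·92.28)²) = √(0.44612 + 0.03406) = 0.693 km
M2: √((-0.029·111.32)² + (0.021·92.28)²) = √(10.42179 + 3.75538) = 3.765 km
M3: √((-0.001·111.32)² + (0.022·92.28)²) = √(0.01239 + 4.12155) = 2.033 km
M4: √((-0.031·111.32)² + (-0.018·92.28)²) = √(11.90885 + 2.75905) = 3.830 km
M5: √((0.024·111.32)² + (-0.028·92.28)²) = √(7.13787 + 6.67623) = 3.717 km
M6: √((0.010·111.32)² + (0.011·92.28)²) = √(1.23921 + 1.03039) = 1.507 km
M7: √((0.026·111.32)² + (0.020·92.28)²) = √(8.37709 + 3.40624) = 3.433 km
M8: √((-0.008·111.32)² + (-0.011·92.28)²) = √(0.79310 + 1.03039) = 1.350 km
M9: √((0.005·111.32)² + (-0.021·92.28)²) = √(0.30980 + 3.75538) = 2.016 km
M10: √((-0.025·111.32)² + (-0.018·92.28)²) = √(7.74509 + 2.75905) = 3.241 km
M11: √((0.008·111.32)² + (-0.007·92.28)²) = √(0.79310 + 0.41726) = 1.100 km
M12: √((-0.027·111.32)² + (0.011·92.28)²) = √(9.03387 + 1.03039) = 3.172 km
M13: √((-0.036·111.32)² + (0.012·92.28)²) = √(16.06022 + 1.22625) = 4.158 km
Sorted: M1 (0.693 km) < M11 (1.100 km) < M8 (1.350 km) < M6 (1.507 km) < M9 (2.016 km) < M3 (2.033 km) < …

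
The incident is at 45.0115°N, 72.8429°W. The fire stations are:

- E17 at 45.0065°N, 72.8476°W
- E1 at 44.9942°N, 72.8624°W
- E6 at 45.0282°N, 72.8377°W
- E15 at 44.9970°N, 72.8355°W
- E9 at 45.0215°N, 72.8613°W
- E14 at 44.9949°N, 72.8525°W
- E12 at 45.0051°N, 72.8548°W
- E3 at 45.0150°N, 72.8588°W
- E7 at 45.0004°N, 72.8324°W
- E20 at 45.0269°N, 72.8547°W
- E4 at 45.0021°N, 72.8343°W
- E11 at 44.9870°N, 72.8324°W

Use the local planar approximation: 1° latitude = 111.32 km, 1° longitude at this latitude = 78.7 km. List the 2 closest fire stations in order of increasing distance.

E17, E12

Distances from 45.0115°N, 72.8429°W:
E17: √((-0.0050·111.32)² + (-0.0047·78.7)²) = √(0.309804 + 0.136819) = 0.6683 km
E1: √((-0.0173·111.32)² + (-0.0195·78.7)²) = √(3.708844 + 2.355151) = 2.4625 km
E6: √((0.0167·111.32)² + (0.0052·78.7)²) = √(3.456045 + 0.167477) = 1.9036 km
E15: √((-0.0145·111.32)² + (0.0074·78.7)²) = √(2.605448 + 0.339166) = 1.7160 km
E9: √((0.0100·111.32)² + (-0.0184·78.7)²) = √(1.239214 + 2.096936) = 1.8265 km
E14: √((-0.0166·111.32)² + (-0.0096·78.7)²) = √(3.414779 + 0.570810) = 1.9964 km
E12: √((-0.0064·111.32)² + (-0.0119·78.7)²) = √(0.507582 + 0.877088) = 1.1767 km
E3: √((0.0035·111.32)² + (-0.0159·78.7)²) = √(0.151804 + 1.565827) = 1.3106 km
E7: √((-0.0111·111.32)² + (0.0105·78.7)²) = √(1.526836 + 0.682854) = 1.4865 km
E20: √((0.0154·111.32)² + (-0.0118·78.7)²) = √(2.938920 + 0.862409) = 1.9497 km
E4: √((-0.0094·111.32)² + (0.0086·78.7)²) = √(1.094970 + 0.458085) = 1.2462 km
E11: √((-0.0245·111.32)² + (0.0105·78.7)²) = √(7.438383 + 0.682854) = 2.8498 km
Sorted: E17 (0.6683 km) < E12 (1.1767 km) < E4 (1.2462 km) < E3 (1.3106 km) < …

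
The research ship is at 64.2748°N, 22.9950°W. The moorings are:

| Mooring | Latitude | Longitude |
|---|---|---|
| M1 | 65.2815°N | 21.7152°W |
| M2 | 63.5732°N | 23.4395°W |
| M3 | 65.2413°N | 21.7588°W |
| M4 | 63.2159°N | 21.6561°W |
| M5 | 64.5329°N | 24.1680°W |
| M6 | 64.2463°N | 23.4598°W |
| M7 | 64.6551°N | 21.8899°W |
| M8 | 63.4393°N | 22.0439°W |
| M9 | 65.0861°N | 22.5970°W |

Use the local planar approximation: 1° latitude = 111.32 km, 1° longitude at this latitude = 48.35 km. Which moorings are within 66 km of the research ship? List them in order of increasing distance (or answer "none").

Distances from 64.2748°N, 22.9950°W:
M1: √((1.0067·111.32)² + (1.2798·48.35)²) = √(12558.753391 + 3828.927724) = 128.0144 km
M2: √((-0.7016·111.32)² + (-0.4445·48.35)²) = √(6099.939899 + 461.887796) = 81.0051 km
M3: √((0.9665·111.32)² + (1.2362·48.35)²) = √(11575.775941 + 3572.485176) = 123.0783 km
M4: √((-1.0589·111.32)² + (1.3389·48.35)²) = √(13894.927719 + 4190.725744) = 134.4829 km
M5: √((0.2581·111.32)² + (-1.1730·48.35)²) = √(825.510125 + 3216.540182) = 63.5771 km
M6: √((-0.0285·111.32)² + (-0.4648·48.35)²) = √(10.065518 + 505.039325) = 22.6959 km
M7: √((0.3803·111.32)² + (1.1051·48.35)²) = √(1792.251886 + 2854.934276) = 68.1703 km
M8: √((-0.8355·111.32)² + (0.9511·48.35)²) = √(8650.462022 + 2114.683225) = 103.7552 km
M9: √((0.8113·111.32)² + (0.3980·48.35)²) = √(8156.603423 + 370.304595) = 92.3413 km
Threshold 66 km: M6 (22.6959 km), M5 (63.5771 km) are within range.

M6, M5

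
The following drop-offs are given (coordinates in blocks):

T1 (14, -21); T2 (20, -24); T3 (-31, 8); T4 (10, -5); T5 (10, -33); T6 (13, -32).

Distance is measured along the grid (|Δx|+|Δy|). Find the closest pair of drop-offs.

Pairwise distances:
T1–T2: |6| + |-3| = 6 + 3 = 9 blocks
T1–T3: |-45| + |29| = 45 + 29 = 74 blocks
T1–T4: |-4| + |16| = 4 + 16 = 20 blocks
T1–T5: |-4| + |-12| = 4 + 12 = 16 blocks
T1–T6: |-1| + |-11| = 1 + 11 = 12 blocks
T2–T3: |-51| + |32| = 51 + 32 = 83 blocks
T2–T4: |-10| + |19| = 10 + 19 = 29 blocks
T2–T5: |-10| + |-9| = 10 + 9 = 19 blocks
T2–T6: |-7| + |-8| = 7 + 8 = 15 blocks
T3–T4: |41| + |-13| = 41 + 13 = 54 blocks
T3–T5: |41| + |-41| = 41 + 41 = 82 blocks
T3–T6: |44| + |-40| = 44 + 40 = 84 blocks
T4–T5: |0| + |-28| = 0 + 28 = 28 blocks
T4–T6: |3| + |-27| = 3 + 27 = 30 blocks
T5–T6: |3| + |1| = 3 + 1 = 4 blocks
Closest pair: T5–T6 at 4 blocks.

T5 and T6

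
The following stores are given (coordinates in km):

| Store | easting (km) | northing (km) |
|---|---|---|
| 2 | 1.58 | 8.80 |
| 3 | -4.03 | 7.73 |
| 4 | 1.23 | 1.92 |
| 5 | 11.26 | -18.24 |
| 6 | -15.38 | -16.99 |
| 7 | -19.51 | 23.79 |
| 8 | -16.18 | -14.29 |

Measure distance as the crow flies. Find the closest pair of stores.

6 and 8

Pairwise distances:
2–3: 5.711 km
2–4: 6.889 km
2–5: 28.720 km
2–6: 30.867 km
2–7: 25.874 km
2–8: 29.130 km
3–4: 7.837 km
3–5: 30.137 km
3–6: 27.201 km
3–7: 22.306 km
3–8: 25.150 km
4–5: 22.517 km
4–6: 25.169 km
4–7: 30.140 km
4–8: 23.788 km
5–6: 26.669 km
5–7: 52.089 km
5–8: 27.723 km
6–7: 40.989 km
6–8: 2.816 km
7–8: 38.225 km
Closest pair: 6–8 at 2.816 km.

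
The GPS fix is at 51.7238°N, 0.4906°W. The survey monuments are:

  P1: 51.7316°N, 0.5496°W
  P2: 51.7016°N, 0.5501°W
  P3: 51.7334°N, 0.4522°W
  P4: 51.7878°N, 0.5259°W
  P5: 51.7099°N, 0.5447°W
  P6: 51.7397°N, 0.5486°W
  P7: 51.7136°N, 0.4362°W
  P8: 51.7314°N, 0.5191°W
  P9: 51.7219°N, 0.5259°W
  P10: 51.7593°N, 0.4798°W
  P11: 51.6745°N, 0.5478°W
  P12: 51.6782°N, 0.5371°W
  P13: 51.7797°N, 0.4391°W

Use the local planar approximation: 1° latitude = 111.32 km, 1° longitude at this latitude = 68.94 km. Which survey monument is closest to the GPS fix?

P8

Distances from 51.7238°N, 0.4906°W:
P1: 4.1591 km
P2: 4.7889 km
P3: 2.8549 km
P4: 7.5286 km
P5: 4.0379 km
P6: 4.3728 km
P7: 3.9185 km
P8: 2.1392 km
P9: 2.4428 km
P10: 4.0214 km
P11: 6.7579 km
P12: 6.0037 km
P13: 7.1644 km
Minimum: P8 at 2.1392 km.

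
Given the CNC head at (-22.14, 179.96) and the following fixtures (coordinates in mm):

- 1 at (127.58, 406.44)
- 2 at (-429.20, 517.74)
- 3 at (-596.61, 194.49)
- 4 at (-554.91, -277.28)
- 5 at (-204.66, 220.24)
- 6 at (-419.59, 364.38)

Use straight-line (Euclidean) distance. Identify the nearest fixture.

Distances from (-22.14, 179.96):
1: √((149.72)² + (226.48)²) = √(22416.0784 + 51293.1904) = 271.49 mm
2: √((-407.06)² + (337.78)²) = √(165697.8436 + 114095.3284) = 528.95 mm
3: √((-574.47)² + (14.53)²) = √(330015.7809 + 211.1209) = 574.65 mm
4: √((-532.77)² + (-457.24)²) = √(283843.8729 + 209068.4176) = 702.08 mm
5: √((-182.52)² + (40.28)²) = √(33313.5504 + 1622.4784) = 186.91 mm
6: √((-397.45)² + (184.42)²) = √(157966.5025 + 34010.7364) = 438.15 mm
Minimum: 5 at 186.91 mm.

5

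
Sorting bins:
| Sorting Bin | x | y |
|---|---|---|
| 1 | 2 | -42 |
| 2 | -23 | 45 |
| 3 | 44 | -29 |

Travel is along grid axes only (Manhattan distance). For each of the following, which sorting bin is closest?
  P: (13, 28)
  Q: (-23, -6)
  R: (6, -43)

P at (13, 28):
  1: |-11| + |-70| = 11 + 70 = 81
  2: |-36| + |17| = 36 + 17 = 53
  3: |31| + |-57| = 31 + 57 = 88
  → nearest: 2 (53)
Q at (-23, -6):
  1: |25| + |-36| = 25 + 36 = 61
  2: |0| + |51| = 0 + 51 = 51
  3: |67| + |-23| = 67 + 23 = 90
  → nearest: 2 (51)
R at (6, -43):
  1: |-4| + |1| = 4 + 1 = 5
  2: |-29| + |88| = 29 + 88 = 117
  3: |38| + |14| = 38 + 14 = 52
  → nearest: 1 (5)

P→2; Q→2; R→1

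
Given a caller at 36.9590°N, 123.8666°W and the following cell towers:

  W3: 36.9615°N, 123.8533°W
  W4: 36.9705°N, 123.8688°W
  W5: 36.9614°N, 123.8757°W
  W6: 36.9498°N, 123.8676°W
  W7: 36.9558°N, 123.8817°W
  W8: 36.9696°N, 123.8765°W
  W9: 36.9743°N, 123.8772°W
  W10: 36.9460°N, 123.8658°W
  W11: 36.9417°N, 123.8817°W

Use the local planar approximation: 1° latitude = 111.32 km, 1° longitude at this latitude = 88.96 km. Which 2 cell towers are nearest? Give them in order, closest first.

W5, W6

Distances from 36.9590°N, 123.8666°W:
W3: √((0.0025·111.32)² + (0.0133·88.96)²) = √(0.077451 + 1.399887) = 1.2155 km
W4: √((0.0115·111.32)² + (-0.0022·88.96)²) = √(1.638861 + 0.038303) = 1.2951 km
W5: √((0.0024·111.32)² + (-0.0091·88.96)²) = √(0.071379 + 0.655349) = 0.8525 km
W6: √((-0.0092·111.32)² + (-0.0010·88.96)²) = √(1.048871 + 0.007914) = 1.0280 km
W7: √((-0.0032·111.32)² + (-0.0151·88.96)²) = √(0.126896 + 1.804444) = 1.3897 km
W8: √((0.0106·111.32)² + (-0.0099·88.96)²) = √(1.392381 + 0.775640) = 1.4724 km
W9: √((0.0153·111.32)² + (-0.0106·88.96)²) = √(2.900877 + 0.889204) = 1.9468 km
W10: √((-0.0130·111.32)² + (0.0008·88.96)²) = √(2.094272 + 0.005065) = 1.4489 km
W11: √((-0.0173·111.32)² + (-0.0151·88.96)²) = √(3.708844 + 1.804444) = 2.3480 km
Sorted: W5 (0.8525 km) < W6 (1.0280 km) < W3 (1.2155 km) < W4 (1.2951 km) < …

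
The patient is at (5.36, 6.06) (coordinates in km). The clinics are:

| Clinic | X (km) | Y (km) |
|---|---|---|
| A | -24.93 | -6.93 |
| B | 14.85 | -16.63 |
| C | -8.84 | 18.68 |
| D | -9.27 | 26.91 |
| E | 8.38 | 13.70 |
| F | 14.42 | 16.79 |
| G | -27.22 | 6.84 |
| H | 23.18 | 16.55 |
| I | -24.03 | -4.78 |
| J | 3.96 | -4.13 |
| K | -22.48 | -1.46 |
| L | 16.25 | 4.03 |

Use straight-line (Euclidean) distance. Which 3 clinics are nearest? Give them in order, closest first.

E, J, L

Distances from (5.36, 6.06):
A: 32.96 km
B: 24.59 km
C: 19.00 km
D: 25.47 km
E: 8.22 km
F: 14.04 km
G: 32.59 km
H: 20.68 km
I: 31.33 km
J: 10.29 km
K: 28.84 km
L: 11.08 km
Sorted: E (8.22 km) < J (10.29 km) < L (11.08 km) < F (14.04 km) < C (19.00 km) < …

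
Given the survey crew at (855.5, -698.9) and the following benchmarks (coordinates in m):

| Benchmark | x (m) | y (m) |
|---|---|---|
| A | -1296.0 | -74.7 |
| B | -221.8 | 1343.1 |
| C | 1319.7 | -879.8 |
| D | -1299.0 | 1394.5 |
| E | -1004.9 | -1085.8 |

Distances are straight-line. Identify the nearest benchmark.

Distances from (855.5, -698.9):
A: √((-2151.5)² + (624.2)²) = √(4628952.250 + 389625.640) = 2240.2 m
B: √((-1077.3)² + (2042.0)²) = √(1160575.290 + 4169764.000) = 2308.8 m
C: √((464.2)² + (-180.9)²) = √(215481.640 + 32724.810) = 498.2 m
D: √((-2154.5)² + (2093.4)²) = √(4641870.250 + 4382323.560) = 3004.0 m
E: √((-1860.4)² + (-386.9)²) = √(3461088.160 + 149691.610) = 1900.2 m
Minimum: C at 498.2 m.

C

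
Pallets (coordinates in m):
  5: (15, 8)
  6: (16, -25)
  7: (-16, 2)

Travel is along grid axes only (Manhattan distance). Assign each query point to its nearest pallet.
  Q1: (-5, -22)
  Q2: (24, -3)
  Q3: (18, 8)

Q1 at (-5, -22):
  5: |20| + |30| = 20 + 30 = 50 m
  6: |21| + |-3| = 21 + 3 = 24 m
  7: |-11| + |24| = 11 + 24 = 35 m
  → nearest: 6 (24 m)
Q2 at (24, -3):
  5: |-9| + |11| = 9 + 11 = 20 m
  6: |-8| + |-22| = 8 + 22 = 30 m
  7: |-40| + |5| = 40 + 5 = 45 m
  → nearest: 5 (20 m)
Q3 at (18, 8):
  5: |-3| + |0| = 3 + 0 = 3 m
  6: |-2| + |-33| = 2 + 33 = 35 m
  7: |-34| + |-6| = 34 + 6 = 40 m
  → nearest: 5 (3 m)

Q1→6; Q2→5; Q3→5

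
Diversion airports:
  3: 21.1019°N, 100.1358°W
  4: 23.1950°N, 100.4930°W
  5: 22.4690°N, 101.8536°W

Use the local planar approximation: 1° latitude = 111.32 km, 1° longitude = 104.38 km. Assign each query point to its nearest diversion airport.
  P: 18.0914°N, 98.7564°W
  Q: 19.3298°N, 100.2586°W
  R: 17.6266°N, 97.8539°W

P→3; Q→3; R→3

P at 18.0914°N, 98.7564°W:
  3: √((3.0105·111.32)² + (-1.3794·104.38)²) = √(112311.352805 + 20730.750668) = 364.7494 km
  4: √((5.1036·111.32)² + (-1.7366·104.38)²) = √(322774.823895 + 32857.474416) = 596.3491 km
  5: √((4.3776·111.32)² + (-3.0972·104.38)²) = √(237475.355635 + 104513.667101) = 584.7983 km
  → nearest: 3 (364.7494 km)
Q at 19.3298°N, 100.2586°W:
  3: √((1.7721·111.32)² + (0.1228·104.38)²) = √(38915.520761 + 164.297638) = 197.6862 km
  4: √((3.8652·111.32)² + (-0.2344·104.38)²) = √(185135.770151 + 598.618039) = 430.9691 km
  5: √((3.1392·111.32)² + (-1.5950·104.38)²) = √(122119.317015 + 27717.621493) = 387.0878 km
  → nearest: 3 (197.6862 km)
R at 17.6266°N, 97.8539°W:
  3: √((3.4753·111.32)² + (-2.2819·104.38)²) = √(149668.703301 + 56731.961794) = 454.3134 km
  4: √((5.5684·111.32)² + (-2.6391·104.38)²) = √(384244.132924 + 75883.312103) = 678.3269 km
  5: √((4.8424·111.32)² + (-3.9997·104.38)²) = √(290581.336636 + 174296.802938) = 681.8197 km
  → nearest: 3 (454.3134 km)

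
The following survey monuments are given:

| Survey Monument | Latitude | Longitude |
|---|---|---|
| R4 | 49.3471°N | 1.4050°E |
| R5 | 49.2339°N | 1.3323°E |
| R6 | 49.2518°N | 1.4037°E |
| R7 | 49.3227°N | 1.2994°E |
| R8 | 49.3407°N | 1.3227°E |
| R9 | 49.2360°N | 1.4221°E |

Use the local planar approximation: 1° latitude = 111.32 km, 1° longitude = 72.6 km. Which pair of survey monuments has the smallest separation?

R6 and R9

Pairwise distances:
R6–R9: √((-0.0158·111.32)² + (0.0184·72.6)²) = √(3.093574 + 1.784469) = 2.2086 km
R7–R8: √((0.0180·111.32)² + (0.0233·72.6)²) = √(4.015054 + 2.861443) = 2.6223 km
R5–R6: √((0.0179·111.32)² + (0.0714·72.6)²) = √(3.970566 + 26.870124) = 5.5534 km
R4–R8: √((-0.0064·111.32)² + (-0.0823·72.6)²) = √(0.507582 + 35.700386) = 6.0173 km
R5–R9: √((0.0021·111.32)² + (0.0898·72.6)²) = √(0.054649 + 42.503619) = 6.5237 km
R4–R7: √((-0.0244·111.32)² + (-0.1056·72.6)²) = √(7.377786 + 58.776142) = 8.1335 km
R5–R7: √((0.0888·111.32)² + (-0.0329·72.6)²) = √(97.717495 + 5.705123) = 10.1697 km
R4–R6: √((-0.0953·111.32)² + (-0.0013·72.6)²) = √(112.546553 + 0.008908) = 10.6092 km
R6–R7: √((0.0709·111.32)² + (-0.1043·72.6)²) = √(62.292945 + 57.337910) = 10.9376 km
R6–R8: √((0.0889·111.32)² + (-0.0810·72.6)²) = √(97.937704 + 34.581456) = 11.5117 km
R5–R8: √((0.1068·111.32)² + (-0.0096·72.6)²) = √(141.347750 + 0.485753) = 11.9094 km
R4–R9: √((-0.1111·111.32)² + (0.0171·72.6)²) = √(152.958816 + 1.541223) = 12.4298 km
R7–R9: √((-0.0867·111.32)² + (0.1227·72.6)²) = √(93.150371 + 79.352820) = 13.1340 km
R4–R5: √((-0.1132·111.32)² + (-0.0727·72.6)²) = √(158.795887 + 27.857495) = 13.6621 km
R8–R9: √((-0.1047·111.32)² + (0.0994·72.6)²) = √(135.843780 + 52.077006) = 13.7084 km
Closest pair: R6–R9 at 2.2086 km.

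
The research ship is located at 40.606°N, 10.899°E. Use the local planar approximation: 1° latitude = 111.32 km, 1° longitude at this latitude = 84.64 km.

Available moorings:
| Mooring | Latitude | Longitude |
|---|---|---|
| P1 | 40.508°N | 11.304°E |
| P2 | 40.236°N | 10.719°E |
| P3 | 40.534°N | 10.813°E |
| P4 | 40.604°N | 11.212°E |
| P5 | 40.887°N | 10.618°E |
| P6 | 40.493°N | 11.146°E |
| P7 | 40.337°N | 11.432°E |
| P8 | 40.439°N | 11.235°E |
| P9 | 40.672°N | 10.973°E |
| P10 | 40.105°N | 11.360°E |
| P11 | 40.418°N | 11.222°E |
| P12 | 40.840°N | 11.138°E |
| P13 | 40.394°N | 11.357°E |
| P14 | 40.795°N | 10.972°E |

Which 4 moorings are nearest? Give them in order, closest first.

P9, P3, P14, P6

Distances from 40.606°N, 10.899°E:
P1: √((-0.098·111.32)² + (0.405·84.64)²) = √(119.01414 + 1175.06355) = 35.973 km
P2: √((-0.370·111.32)² + (-0.180·84.64)²) = √(1696.48429 + 232.11132) = 43.916 km
P3: √((-0.072·111.32)² + (-0.086·84.64)²) = √(64.24087 + 52.98442) = 10.827 km
P4: √((-0.002·111.32)² + (0.313·84.64)²) = √(0.04957 + 701.84302) = 26.493 km
P5: √((0.281·111.32)² + (-0.281·84.64)²) = √(978.49596 + 565.67105) = 39.296 km
P6: √((-0.113·111.32)² + (0.247·84.64)²) = √(158.23527 + 437.06418) = 24.399 km
P7: √((-0.269·111.32)² + (0.533·84.64)²) = √(896.70782 + 2035.19360) = 54.147 km
P8: √((-0.167·111.32)² + (0.336·84.64)²) = √(345.60446 + 808.77900) = 33.976 km
P9: √((0.066·111.32)² + (0.074·84.64)²) = √(53.98017 + 39.22968) = 9.655 km
P10: √((-0.501·111.32)² + (0.461·84.64)²) = √(3110.44013 + 1522.48548) = 68.066 km
P11: √((-0.188·111.32)² + (0.323·84.64)²) = √(437.98788 + 747.40561) = 34.430 km
P12: √((0.234·111.32)² + (0.239·84.64)²) = √(678.54415 + 409.21082) = 32.981 km
P13: √((-0.212·111.32)² + (0.458·84.64)²) = √(556.95245 + 1502.73453) = 45.384 km
P14: √((0.189·111.32)² + (0.073·84.64)²) = √(442.65972 + 38.17658) = 21.928 km
Sorted: P9 (9.655 km) < P3 (10.827 km) < P14 (21.928 km) < P6 (24.399 km) < P4 (26.493 km) < P12 (32.981 km) < …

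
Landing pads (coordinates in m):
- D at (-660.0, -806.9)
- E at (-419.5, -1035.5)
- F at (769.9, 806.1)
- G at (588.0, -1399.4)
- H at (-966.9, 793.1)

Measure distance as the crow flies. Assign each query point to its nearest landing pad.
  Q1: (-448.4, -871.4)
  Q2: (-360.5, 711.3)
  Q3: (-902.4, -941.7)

Q1 at (-448.4, -871.4):
  D: 221.2 m
  E: 166.6 m
  F: 2073.2 m
  G: 1163.1 m
  H: 1743.4 m
  → nearest: E (166.6 m)
Q2 at (-360.5, 711.3):
  D: 1547.5 m
  E: 1747.8 m
  F: 1134.4 m
  G: 2314.0 m
  H: 611.9 m
  → nearest: H (611.9 m)
Q3 at (-902.4, -941.7):
  D: 277.4 m
  E: 491.9 m
  F: 2419.0 m
  G: 1559.1 m
  H: 1736.0 m
  → nearest: D (277.4 m)

Q1→E; Q2→H; Q3→D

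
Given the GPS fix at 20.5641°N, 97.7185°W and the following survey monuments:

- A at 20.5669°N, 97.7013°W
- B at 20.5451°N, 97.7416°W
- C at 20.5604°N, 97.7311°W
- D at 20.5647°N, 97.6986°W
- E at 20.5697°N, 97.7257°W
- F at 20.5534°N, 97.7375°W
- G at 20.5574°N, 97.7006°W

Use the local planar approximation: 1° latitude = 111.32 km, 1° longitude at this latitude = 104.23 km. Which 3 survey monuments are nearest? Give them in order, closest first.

Distances from 20.5641°N, 97.7185°W:
A: 1.8197 km
B: 3.2048 km
C: 1.3764 km
D: 2.0753 km
E: 0.9756 km
F: 2.3110 km
G: 2.0093 km
Sorted: E (0.9756 km) < C (1.3764 km) < A (1.8197 km) < G (2.0093 km) < D (2.0753 km) < …

E, C, A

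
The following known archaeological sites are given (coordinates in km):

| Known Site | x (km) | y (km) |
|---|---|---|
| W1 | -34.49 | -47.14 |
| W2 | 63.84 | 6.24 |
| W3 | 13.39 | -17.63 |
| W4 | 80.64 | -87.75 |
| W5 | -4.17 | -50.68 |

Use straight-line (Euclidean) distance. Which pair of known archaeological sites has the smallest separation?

Pairwise distances:
W1–W2: 111.88 km
W1–W3: 56.24 km
W1–W4: 122.08 km
W1–W5: 30.53 km
W2–W3: 55.81 km
W2–W4: 95.48 km
W2–W5: 88.69 km
W3–W4: 97.16 km
W3–W5: 37.43 km
W4–W5: 92.56 km
Closest pair: W1–W5 at 30.53 km.

W1 and W5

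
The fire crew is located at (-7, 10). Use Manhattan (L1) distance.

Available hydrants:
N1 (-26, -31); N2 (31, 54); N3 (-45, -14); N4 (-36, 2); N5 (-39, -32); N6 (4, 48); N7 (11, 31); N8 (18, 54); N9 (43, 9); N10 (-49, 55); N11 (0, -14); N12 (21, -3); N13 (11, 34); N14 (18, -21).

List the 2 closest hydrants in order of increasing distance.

Distances from (-7, 10):
N1: 60
N2: 82
N3: 62
N4: 37
N5: 74
N6: 49
N7: 39
N8: 69
N9: 51
N10: 87
N11: 31
N12: 41
N13: 42
N14: 56
Sorted: N11 (31) < N4 (37) < N7 (39) < N12 (41) < …

N11, N4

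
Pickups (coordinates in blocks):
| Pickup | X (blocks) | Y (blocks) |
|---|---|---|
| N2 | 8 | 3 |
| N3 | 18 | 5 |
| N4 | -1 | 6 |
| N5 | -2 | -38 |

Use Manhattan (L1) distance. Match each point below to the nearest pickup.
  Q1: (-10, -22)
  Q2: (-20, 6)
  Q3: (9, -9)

Q1→N5; Q2→N4; Q3→N2

Q1 at (-10, -22):
  N2: |18| + |25| = 18 + 25 = 43 blocks
  N3: |28| + |27| = 28 + 27 = 55 blocks
  N4: |9| + |28| = 9 + 28 = 37 blocks
  N5: |8| + |-16| = 8 + 16 = 24 blocks
  → nearest: N5 (24 blocks)
Q2 at (-20, 6):
  N2: |28| + |-3| = 28 + 3 = 31 blocks
  N3: |38| + |-1| = 38 + 1 = 39 blocks
  N4: |19| + |0| = 19 + 0 = 19 blocks
  N5: |18| + |-44| = 18 + 44 = 62 blocks
  → nearest: N4 (19 blocks)
Q3 at (9, -9):
  N2: |-1| + |12| = 1 + 12 = 13 blocks
  N3: |9| + |14| = 9 + 14 = 23 blocks
  N4: |-10| + |15| = 10 + 15 = 25 blocks
  N5: |-11| + |-29| = 11 + 29 = 40 blocks
  → nearest: N2 (13 blocks)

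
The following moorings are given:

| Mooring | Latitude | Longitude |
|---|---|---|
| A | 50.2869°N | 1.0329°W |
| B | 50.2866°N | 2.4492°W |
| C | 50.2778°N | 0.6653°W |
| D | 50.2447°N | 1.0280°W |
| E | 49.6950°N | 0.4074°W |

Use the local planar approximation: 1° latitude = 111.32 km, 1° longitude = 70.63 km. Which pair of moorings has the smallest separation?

Pairwise distances:
A–D: √((-0.0422·111.32)² + (0.0049·70.63)²) = √(22.068423 + 0.119776) = 4.7104 km
C–D: √((-0.0331·111.32)² + (-0.3627·70.63)²) = √(13.576955 + 656.256357) = 25.8811 km
A–C: √((-0.0091·111.32)² + (0.3676·70.63)²) = √(1.026193 + 674.107902) = 25.9833 km
C–E: √((-0.5828·111.32)² + (0.2579·70.63)²) = √(4209.063536 + 331.803602) = 67.3860 km
D–E: √((-0.5497·111.32)² + (0.6206·70.63)²) = √(3744.534784 + 1921.329960) = 75.2719 km
A–E: √((-0.5919·111.32)² + (0.6255·70.63)²) = √(4341.532688 + 1951.789784) = 79.3305 km
A–B: √((-0.0003·111.32)² + (-1.4163·70.63)²) = √(0.001115 + 10006.654907) = 100.0333 km
B–D: √((-0.0419·111.32)² + (1.4212·70.63)²) = √(21.755769 + 10076.015111) = 100.4877 km
B–C: √((-0.0088·111.32)² + (1.7839·70.63)²) = √(0.959648 + 15875.207974) = 126.0007 km
B–E: √((-0.5916·111.32)² + (2.0418·70.63)²) = √(4337.132858 + 20797.197278) = 158.5381 km
Closest pair: A–D at 4.7104 km.

A and D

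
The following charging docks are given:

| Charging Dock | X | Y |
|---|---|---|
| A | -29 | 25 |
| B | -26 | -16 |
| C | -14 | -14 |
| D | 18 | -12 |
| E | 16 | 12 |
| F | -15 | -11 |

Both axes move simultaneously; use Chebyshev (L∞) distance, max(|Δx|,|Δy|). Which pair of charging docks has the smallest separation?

Pairwise distances:
A–B: 41
A–C: 39
A–D: 47
A–E: 45
A–F: 36
B–C: 12
B–D: 44
B–E: 42
B–F: 11
C–D: 32
C–E: 30
C–F: 3
D–E: 24
D–F: 33
E–F: 31
Closest pair: C–F at 3.

C and F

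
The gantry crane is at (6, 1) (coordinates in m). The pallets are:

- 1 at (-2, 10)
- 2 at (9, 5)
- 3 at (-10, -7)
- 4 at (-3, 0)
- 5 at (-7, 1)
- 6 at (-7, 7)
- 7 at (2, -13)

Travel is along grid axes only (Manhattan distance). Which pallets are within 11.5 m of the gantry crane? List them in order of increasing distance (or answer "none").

Distances from (6, 1):
1: 17 m
2: 7 m
3: 24 m
4: 10 m
5: 13 m
6: 19 m
7: 18 m
Threshold 11.5 m: 2 (7 m), 4 (10 m) are within range.

2, 4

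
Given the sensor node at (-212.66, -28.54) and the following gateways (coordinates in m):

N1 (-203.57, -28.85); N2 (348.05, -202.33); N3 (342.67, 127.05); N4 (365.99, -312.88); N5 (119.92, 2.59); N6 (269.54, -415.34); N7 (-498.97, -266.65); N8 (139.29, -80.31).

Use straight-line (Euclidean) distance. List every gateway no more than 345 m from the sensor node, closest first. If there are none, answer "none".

N1, N5

Distances from (-212.66, -28.54):
N1: √((9.09)² + (-0.31)²) = √(82.6281 + 0.0961) = 9.10 m
N2: √((560.71)² + (-173.79)²) = √(314395.7041 + 30202.9641) = 587.03 m
N3: √((555.33)² + (155.59)²) = √(308391.4089 + 24208.2481) = 576.71 m
N4: √((578.65)² + (-284.34)²) = √(334835.8225 + 80849.2356) = 644.74 m
N5: √((332.58)² + (31.13)²) = √(110609.4564 + 969.0769) = 334.03 m
N6: √((482.20)² + (-386.80)²) = √(232516.8400 + 149614.2400) = 618.17 m
N7: √((-286.31)² + (-238.11)²) = √(81973.4161 + 56696.3721) = 372.38 m
N8: √((351.95)² + (-51.77)²) = √(123868.8025 + 2680.1329) = 355.74 m
Threshold 345 m: N1 (9.10 m), N5 (334.03 m) are within range.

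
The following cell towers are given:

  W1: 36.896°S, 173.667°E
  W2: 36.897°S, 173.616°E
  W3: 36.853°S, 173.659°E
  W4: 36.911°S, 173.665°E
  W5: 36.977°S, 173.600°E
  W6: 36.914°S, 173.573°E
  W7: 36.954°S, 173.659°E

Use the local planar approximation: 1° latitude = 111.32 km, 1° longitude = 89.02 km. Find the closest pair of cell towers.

Pairwise distances:
W1–W2: 4.541 km
W1–W3: 4.839 km
W1–W4: 1.679 km
W1–W5: 10.811 km
W1–W6: 8.604 km
W1–W7: 6.496 km
W2–W3: 6.216 km
W2–W4: 4.632 km
W2–W5: 9.019 km
W2–W6: 4.270 km
W2–W7: 7.410 km
W3–W4: 6.479 km
W3–W5: 14.769 km
W3–W6: 10.233 km
W3–W7: 11.243 km
W4–W5: 9.352 km
W4–W6: 8.197 km
W4–W7: 4.816 km
W5–W6: 7.414 km
W5–W7: 5.843 km
W6–W7: 8.856 km
Closest pair: W1–W4 at 1.679 km.

W1 and W4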